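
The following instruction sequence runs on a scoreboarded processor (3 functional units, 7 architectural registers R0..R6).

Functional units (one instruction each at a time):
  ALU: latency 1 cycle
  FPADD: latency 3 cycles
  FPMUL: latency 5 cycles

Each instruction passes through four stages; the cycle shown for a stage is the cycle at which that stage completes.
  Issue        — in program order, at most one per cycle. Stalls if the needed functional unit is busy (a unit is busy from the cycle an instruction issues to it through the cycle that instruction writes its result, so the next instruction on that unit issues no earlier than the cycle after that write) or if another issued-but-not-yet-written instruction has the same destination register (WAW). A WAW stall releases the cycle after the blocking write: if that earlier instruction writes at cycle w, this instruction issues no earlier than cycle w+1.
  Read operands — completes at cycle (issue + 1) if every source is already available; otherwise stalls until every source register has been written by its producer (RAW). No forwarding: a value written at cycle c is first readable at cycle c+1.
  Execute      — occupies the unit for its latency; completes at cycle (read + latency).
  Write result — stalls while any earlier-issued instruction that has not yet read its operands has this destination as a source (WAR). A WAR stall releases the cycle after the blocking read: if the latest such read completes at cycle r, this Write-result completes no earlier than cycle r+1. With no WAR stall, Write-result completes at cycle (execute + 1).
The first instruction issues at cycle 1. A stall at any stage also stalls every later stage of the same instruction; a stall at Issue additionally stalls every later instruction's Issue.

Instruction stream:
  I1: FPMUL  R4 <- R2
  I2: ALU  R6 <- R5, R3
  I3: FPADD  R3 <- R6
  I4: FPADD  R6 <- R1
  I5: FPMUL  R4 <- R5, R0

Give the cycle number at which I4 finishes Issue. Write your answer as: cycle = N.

cycle = 11

1) issue 1, read 2, done 7, write 8
2) issue 2, read 3, done 4, write 5
3) issue 3, read 6, done 9, write 10  <RAW R6: wait I2 write@5>
4) issue 11, read 12, done 15, write 16  <struct: FPADD busy until I3 writes@10>
5) issue 12, read 13, done 18, write 19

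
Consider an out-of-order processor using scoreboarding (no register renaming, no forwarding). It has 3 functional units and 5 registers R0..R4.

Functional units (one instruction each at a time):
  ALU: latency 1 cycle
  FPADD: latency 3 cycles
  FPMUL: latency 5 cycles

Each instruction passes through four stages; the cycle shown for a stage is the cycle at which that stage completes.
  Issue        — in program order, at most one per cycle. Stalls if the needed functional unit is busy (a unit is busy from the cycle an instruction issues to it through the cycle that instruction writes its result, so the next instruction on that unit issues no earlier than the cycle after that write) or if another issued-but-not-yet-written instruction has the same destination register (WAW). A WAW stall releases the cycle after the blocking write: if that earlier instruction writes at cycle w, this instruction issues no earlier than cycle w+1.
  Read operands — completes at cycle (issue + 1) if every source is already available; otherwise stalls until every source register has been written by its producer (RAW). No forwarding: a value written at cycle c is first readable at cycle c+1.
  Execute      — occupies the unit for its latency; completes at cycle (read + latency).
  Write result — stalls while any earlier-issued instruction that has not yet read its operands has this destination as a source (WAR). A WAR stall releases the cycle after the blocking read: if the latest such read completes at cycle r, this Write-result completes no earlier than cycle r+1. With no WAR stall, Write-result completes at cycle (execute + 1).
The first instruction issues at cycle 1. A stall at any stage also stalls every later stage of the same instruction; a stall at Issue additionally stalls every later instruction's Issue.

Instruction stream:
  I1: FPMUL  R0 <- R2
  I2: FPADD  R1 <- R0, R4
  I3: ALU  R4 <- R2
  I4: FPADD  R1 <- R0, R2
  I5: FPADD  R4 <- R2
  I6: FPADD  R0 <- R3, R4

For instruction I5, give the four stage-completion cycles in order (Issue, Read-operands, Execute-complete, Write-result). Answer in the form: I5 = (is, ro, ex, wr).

I5 = (20, 21, 24, 25)

I1  is:1  ro:2  ex:7  wr:8
I2  is:2  ro:9  ex:12  wr:13  — RAW R0: wait I1 write@8
I3  is:3  ro:4  ex:5  wr:10  — WAR R4: wait I2 read@9
I4  is:14  ro:15  ex:18  wr:19  — struct: FPADD busy until I2 writes@13
I5  is:20  ro:21  ex:24  wr:25  — struct: FPADD busy until I4 writes@19
I6  is:26  ro:27  ex:30  wr:31  — struct: FPADD busy until I5 writes@25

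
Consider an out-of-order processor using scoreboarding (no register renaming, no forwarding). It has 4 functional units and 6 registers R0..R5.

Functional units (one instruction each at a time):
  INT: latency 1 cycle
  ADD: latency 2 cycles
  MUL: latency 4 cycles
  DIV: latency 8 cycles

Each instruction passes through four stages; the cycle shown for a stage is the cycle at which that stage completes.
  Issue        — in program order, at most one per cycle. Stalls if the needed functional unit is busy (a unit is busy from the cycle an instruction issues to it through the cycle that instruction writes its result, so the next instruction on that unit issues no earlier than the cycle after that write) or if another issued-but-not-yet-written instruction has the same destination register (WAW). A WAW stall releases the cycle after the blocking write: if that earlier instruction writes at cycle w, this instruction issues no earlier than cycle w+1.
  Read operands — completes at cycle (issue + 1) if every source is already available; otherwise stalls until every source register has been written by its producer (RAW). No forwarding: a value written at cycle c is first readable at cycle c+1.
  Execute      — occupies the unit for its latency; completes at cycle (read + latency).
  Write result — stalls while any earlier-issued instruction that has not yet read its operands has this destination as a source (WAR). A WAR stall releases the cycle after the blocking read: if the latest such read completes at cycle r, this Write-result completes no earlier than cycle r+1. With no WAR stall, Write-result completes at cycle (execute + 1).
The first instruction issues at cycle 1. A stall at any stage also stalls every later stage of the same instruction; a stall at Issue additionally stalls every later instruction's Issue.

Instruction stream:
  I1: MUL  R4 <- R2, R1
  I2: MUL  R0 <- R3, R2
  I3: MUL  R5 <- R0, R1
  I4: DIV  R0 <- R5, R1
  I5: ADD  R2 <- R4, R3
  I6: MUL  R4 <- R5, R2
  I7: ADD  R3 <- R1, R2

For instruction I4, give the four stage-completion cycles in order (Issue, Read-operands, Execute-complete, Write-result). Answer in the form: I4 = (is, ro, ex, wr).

I4 = (16, 22, 30, 31)

I1: IS=1 RO=2 EX=6 WR=7
I2: IS=8 RO=9 EX=13 WR=14  [struct: MUL busy until I1 writes@7]
I3: IS=15 RO=16 EX=20 WR=21  [struct: MUL busy until I2 writes@14]
I4: IS=16 RO=22 EX=30 WR=31  [RAW R5: wait I3 write@21]
I5: IS=17 RO=18 EX=20 WR=21
I6: IS=22 RO=23 EX=27 WR=28  [struct: MUL busy until I3 writes@21]
I7: IS=23 RO=24 EX=26 WR=27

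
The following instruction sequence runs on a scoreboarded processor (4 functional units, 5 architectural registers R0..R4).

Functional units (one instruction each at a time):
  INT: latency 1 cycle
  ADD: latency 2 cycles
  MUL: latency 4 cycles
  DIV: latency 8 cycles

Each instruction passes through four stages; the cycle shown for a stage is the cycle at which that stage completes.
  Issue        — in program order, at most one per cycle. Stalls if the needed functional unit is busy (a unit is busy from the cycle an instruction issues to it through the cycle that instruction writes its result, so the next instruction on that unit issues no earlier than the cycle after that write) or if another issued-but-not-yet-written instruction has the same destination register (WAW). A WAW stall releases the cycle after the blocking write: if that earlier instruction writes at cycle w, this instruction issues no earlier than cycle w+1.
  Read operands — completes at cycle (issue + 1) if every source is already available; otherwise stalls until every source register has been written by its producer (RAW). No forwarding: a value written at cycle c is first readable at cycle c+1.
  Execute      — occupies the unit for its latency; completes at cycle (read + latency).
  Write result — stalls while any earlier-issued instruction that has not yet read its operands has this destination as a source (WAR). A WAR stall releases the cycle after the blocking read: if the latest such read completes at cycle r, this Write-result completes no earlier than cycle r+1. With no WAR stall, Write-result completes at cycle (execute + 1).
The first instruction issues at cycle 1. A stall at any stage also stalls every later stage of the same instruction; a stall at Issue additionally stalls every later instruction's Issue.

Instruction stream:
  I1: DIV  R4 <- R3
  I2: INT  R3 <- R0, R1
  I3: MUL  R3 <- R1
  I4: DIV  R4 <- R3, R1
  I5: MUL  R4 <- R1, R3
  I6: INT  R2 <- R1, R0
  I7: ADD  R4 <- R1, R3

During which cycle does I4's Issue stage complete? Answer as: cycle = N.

cycle = 12

  I1 | 1 | 2 | 10 | 11
  I2 | 2 | 3 | 4 | 5
  I3 | 6 | 7 | 11 | 12   WAW R3: wait I2 write@5
  I4 | 12 | 13 | 21 | 22   struct: DIV busy until I1 writes@11
  I5 | 23 | 24 | 28 | 29   WAW R4: wait I4 write@22
  I6 | 24 | 25 | 26 | 27
  I7 | 30 | 31 | 33 | 34   WAW R4: wait I5 write@29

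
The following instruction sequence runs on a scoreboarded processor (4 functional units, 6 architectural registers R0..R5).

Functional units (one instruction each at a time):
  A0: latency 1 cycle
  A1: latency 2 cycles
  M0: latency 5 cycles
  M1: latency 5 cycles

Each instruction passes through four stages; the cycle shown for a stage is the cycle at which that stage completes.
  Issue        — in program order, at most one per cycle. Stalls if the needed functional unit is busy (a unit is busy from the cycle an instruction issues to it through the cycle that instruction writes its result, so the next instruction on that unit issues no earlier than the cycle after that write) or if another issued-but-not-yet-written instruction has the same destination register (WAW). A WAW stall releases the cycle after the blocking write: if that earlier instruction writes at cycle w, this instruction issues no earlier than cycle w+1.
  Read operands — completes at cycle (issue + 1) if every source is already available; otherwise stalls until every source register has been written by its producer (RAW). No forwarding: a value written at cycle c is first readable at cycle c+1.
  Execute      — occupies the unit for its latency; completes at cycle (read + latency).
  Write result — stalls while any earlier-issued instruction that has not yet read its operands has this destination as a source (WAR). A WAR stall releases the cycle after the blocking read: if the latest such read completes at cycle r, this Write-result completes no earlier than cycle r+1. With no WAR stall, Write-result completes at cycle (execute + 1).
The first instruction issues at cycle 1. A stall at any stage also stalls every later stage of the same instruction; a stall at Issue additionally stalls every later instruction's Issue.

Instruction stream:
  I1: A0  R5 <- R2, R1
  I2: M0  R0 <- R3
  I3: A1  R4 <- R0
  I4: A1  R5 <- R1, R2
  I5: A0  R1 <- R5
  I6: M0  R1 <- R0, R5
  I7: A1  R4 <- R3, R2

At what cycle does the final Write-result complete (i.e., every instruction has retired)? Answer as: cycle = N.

1) issue 1, read 2, done 3, write 4
2) issue 2, read 3, done 8, write 9
3) issue 3, read 10, done 12, write 13  <RAW R0: wait I2 write@9>
4) issue 14, read 15, done 17, write 18  <struct: A1 busy until I3 writes@13>
5) issue 15, read 19, done 20, write 21  <RAW R5: wait I4 write@18>
6) issue 22, read 23, done 28, write 29  <WAW R1: wait I5 write@21>
7) issue 23, read 24, done 26, write 27

cycle = 29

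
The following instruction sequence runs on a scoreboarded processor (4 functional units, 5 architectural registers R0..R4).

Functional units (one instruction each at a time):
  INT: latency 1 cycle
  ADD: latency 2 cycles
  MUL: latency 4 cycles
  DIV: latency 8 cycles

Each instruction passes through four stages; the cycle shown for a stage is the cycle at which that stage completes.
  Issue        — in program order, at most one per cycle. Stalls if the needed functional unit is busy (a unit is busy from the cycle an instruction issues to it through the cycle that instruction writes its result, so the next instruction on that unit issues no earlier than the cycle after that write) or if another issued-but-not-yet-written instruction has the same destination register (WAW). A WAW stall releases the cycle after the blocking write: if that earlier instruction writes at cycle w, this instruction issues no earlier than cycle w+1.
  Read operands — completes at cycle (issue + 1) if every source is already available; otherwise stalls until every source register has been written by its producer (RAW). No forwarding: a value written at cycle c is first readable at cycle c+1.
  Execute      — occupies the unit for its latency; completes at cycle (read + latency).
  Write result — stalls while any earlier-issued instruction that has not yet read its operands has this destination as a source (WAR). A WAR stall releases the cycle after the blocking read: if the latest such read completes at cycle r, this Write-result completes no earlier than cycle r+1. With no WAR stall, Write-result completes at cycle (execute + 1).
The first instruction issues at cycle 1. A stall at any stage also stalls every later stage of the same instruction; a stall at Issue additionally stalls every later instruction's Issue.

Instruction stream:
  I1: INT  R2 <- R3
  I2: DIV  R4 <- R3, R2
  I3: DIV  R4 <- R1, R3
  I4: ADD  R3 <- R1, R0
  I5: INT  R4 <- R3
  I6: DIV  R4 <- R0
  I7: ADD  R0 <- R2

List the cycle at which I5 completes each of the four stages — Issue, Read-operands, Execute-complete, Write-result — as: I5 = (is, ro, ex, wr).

I5 = (26, 27, 28, 29)

I1 -> (1, 2, 3, 4)
I2 -> (2, 5, 13, 14)  // RAW R2: wait I1 write@4
I3 -> (15, 16, 24, 25)  // struct: DIV busy until I2 writes@14
I4 -> (16, 17, 19, 20)
I5 -> (26, 27, 28, 29)  // WAW R4: wait I3 write@25
I6 -> (30, 31, 39, 40)  // WAW R4: wait I5 write@29
I7 -> (31, 32, 34, 35)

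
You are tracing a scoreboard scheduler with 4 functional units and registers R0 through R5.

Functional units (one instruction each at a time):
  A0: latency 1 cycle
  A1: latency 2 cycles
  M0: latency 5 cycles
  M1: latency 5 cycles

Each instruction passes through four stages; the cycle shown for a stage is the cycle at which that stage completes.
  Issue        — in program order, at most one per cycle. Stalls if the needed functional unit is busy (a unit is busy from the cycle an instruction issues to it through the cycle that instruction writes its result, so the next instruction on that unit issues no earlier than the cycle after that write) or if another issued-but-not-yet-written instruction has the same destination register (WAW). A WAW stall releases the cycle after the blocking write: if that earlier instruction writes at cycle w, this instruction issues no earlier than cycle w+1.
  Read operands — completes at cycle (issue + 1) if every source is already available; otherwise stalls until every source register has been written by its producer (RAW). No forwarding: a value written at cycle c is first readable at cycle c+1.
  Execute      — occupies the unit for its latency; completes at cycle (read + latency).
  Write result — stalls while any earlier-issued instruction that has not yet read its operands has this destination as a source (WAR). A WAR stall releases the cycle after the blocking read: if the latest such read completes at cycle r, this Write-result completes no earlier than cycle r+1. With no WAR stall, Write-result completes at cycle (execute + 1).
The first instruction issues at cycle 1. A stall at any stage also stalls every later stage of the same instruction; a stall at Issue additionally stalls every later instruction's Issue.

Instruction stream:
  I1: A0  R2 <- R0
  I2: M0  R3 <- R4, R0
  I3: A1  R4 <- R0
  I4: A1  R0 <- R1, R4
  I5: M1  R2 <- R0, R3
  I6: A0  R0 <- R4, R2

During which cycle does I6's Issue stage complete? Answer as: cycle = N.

cycle = 13

[I1] 1/2/3/4
[I2] 2/3/8/9
[I3] 3/4/6/7
[I4] 8/9/11/12  (struct: A1 busy until I3 writes@7)
[I5] 9/13/18/19  (RAW R0: wait I4 write@12)
[I6] 13/20/21/22  (WAW R0: wait I4 write@12; RAW R2: wait I5 write@19)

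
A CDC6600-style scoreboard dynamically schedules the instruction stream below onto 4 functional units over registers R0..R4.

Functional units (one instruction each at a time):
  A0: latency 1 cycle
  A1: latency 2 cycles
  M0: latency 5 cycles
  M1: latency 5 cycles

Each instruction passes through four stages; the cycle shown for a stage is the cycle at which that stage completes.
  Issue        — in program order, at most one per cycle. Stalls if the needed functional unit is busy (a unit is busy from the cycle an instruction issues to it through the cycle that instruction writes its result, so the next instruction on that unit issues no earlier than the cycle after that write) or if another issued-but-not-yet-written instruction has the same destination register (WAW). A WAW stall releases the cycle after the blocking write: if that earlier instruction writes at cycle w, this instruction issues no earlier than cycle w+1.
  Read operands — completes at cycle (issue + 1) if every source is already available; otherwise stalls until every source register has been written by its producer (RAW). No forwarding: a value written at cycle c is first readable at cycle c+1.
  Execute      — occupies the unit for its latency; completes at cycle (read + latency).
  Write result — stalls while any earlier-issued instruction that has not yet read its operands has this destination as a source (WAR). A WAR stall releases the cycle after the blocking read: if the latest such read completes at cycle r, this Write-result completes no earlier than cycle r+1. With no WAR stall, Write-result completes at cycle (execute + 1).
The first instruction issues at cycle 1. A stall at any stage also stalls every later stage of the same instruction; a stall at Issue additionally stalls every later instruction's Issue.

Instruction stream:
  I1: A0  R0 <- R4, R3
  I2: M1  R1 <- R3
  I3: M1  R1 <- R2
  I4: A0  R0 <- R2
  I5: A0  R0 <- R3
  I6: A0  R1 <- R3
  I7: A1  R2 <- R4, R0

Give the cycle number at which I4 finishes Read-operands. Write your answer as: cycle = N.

cycle = 12

[1] I1→A0
[2] I1 RO, I2→M1
[3] I1 EX, I2 RO
[4] I1 WR R0
[8] I2 EX
[9] I2 WR R1
[10] I3→M1
[11] I3 RO, I4→A0
[12] I4 RO
[13] I4 EX
[14] I4 WR R0
[15] I5→A0
[16] I3 EX, I5 RO
[17] I3 WR R1, I5 EX
[18] I5 WR R0
[19] I6→A0
[20] I6 RO, I7→A1
[21] I6 EX, I7 RO
[22] I6 WR R1
[23] I7 EX
[24] I7 WR R2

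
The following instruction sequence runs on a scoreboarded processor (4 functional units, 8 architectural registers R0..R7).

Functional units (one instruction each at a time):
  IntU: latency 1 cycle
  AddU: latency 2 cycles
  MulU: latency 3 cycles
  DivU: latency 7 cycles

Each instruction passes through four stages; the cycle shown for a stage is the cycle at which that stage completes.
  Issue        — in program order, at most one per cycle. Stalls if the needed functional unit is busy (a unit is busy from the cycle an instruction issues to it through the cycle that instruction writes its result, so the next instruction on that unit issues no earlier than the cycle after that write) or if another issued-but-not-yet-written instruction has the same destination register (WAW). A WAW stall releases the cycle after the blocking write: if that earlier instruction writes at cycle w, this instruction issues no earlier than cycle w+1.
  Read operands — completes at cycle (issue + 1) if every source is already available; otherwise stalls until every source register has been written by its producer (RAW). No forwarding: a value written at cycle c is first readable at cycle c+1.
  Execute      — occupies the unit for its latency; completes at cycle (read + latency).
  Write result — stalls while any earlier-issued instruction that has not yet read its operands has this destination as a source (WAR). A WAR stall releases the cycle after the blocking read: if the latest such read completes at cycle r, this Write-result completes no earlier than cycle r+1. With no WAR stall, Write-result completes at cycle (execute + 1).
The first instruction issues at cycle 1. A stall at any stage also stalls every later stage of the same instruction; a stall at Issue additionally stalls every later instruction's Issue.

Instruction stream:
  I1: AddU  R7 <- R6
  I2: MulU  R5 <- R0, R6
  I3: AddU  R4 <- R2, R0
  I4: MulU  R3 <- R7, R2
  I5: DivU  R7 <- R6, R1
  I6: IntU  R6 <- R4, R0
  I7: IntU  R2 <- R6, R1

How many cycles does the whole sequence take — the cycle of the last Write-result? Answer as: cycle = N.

cycle = 18

1) issue 1, read 2, done 4, write 5
2) issue 2, read 3, done 6, write 7
3) issue 6, read 7, done 9, write 10  <struct: AddU busy until I1 writes@5>
4) issue 8, read 9, done 12, write 13  <struct: MulU busy until I2 writes@7>
5) issue 9, read 10, done 17, write 18
6) issue 10, read 11, done 12, write 13
7) issue 14, read 15, done 16, write 17  <struct: IntU busy until I6 writes@13>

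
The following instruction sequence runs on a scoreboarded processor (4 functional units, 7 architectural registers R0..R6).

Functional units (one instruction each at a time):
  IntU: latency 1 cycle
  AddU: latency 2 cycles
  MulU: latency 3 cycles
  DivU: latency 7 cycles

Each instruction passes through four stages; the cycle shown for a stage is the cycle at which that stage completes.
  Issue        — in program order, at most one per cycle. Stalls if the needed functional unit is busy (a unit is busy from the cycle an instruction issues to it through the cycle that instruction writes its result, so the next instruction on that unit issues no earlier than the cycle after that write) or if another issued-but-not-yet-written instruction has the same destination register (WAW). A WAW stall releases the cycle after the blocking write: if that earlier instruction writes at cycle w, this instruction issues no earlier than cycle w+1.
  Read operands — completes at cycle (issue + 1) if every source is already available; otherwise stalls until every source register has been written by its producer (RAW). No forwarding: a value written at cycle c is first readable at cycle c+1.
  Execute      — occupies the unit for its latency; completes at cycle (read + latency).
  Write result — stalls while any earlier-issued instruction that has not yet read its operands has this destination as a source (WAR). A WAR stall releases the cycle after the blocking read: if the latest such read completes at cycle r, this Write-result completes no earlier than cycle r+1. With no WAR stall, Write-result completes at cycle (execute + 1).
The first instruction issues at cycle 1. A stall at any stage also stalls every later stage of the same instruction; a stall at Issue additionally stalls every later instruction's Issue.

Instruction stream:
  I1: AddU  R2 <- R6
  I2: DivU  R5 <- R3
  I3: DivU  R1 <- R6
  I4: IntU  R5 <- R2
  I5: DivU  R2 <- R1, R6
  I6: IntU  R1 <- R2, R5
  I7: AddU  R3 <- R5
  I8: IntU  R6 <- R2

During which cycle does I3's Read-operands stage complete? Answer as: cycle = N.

c1: I1→AddU
c2: I1 RO | I2→DivU
c3: I2 RO
c4: I1 EX
c5: I1 WR R2
c10: I2 EX
c11: I2 WR R5
c12: I3→DivU
c13: I3 RO | I4→IntU
c14: I4 RO
c15: I4 EX
c16: I4 WR R5
c20: I3 EX
c21: I3 WR R1
c22: I5→DivU
c23: I5 RO | I6→IntU
c24: I7→AddU
c25: I7 RO
c27: I7 EX
c28: I7 WR R3
c30: I5 EX
c31: I5 WR R2
c32: I6 RO
c33: I6 EX
c34: I6 WR R1
c35: I8→IntU
c36: I8 RO
c37: I8 EX
c38: I8 WR R6

cycle = 13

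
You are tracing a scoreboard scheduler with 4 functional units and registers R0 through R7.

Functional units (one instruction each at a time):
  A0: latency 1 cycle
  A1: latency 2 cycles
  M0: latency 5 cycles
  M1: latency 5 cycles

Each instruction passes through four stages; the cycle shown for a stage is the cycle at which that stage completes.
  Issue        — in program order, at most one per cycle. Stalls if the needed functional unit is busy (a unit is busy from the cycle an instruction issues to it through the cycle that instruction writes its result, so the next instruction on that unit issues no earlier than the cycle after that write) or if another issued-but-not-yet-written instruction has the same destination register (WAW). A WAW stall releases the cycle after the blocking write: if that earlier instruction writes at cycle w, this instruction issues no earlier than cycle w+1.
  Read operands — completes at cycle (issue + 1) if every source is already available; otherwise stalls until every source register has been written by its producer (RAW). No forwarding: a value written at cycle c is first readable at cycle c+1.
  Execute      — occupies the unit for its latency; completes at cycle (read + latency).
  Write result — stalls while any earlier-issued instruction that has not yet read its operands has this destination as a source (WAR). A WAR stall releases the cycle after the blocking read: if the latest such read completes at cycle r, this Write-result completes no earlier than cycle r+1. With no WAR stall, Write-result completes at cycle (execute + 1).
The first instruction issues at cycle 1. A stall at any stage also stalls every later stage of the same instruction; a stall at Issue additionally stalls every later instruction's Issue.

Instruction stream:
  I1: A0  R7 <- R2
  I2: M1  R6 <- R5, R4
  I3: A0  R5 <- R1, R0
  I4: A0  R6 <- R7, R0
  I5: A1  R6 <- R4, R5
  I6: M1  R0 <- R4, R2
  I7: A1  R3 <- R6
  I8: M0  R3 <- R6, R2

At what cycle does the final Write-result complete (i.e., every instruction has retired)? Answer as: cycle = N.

cycle = 31

[I1] 1/2/3/4
[I2] 2/3/8/9
[I3] 5/6/7/8  (struct: A0 busy until I1 writes@4)
[I4] 10/11/12/13  (WAW R6: wait I2 write@9)
[I5] 14/15/17/18  (WAW R6: wait I4 write@13)
[I6] 15/16/21/22
[I7] 19/20/22/23  (struct: A1 busy until I5 writes@18)
[I8] 24/25/30/31  (WAW R3: wait I7 write@23)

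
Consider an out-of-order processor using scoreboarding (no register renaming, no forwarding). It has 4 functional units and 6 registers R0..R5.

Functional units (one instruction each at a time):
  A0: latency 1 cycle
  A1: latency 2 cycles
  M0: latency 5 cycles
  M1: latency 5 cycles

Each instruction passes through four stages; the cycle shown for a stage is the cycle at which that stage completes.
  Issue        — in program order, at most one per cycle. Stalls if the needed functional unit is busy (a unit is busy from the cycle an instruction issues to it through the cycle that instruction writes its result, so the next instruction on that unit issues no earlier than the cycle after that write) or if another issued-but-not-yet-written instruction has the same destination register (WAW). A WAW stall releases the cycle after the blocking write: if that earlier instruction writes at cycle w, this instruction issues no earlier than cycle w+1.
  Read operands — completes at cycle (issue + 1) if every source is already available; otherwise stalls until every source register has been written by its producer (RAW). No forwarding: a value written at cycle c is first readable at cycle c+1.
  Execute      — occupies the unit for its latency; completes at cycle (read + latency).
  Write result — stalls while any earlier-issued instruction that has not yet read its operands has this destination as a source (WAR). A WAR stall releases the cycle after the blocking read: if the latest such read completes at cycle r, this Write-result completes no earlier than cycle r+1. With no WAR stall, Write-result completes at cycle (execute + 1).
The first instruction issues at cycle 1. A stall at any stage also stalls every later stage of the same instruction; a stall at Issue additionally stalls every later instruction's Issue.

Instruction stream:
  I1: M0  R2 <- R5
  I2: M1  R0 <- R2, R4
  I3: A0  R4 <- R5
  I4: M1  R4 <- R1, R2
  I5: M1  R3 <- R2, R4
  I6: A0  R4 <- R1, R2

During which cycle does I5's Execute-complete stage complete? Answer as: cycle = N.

cycle = 30

I1  is:1  ro:2  ex:7  wr:8
I2  is:2  ro:9  ex:14  wr:15  — RAW R2: wait I1 write@8
I3  is:3  ro:4  ex:5  wr:10  — WAR R4: wait I2 read@9
I4  is:16  ro:17  ex:22  wr:23  — struct: M1 busy until I2 writes@15
I5  is:24  ro:25  ex:30  wr:31  — struct: M1 busy until I4 writes@23
I6  is:25  ro:26  ex:27  wr:28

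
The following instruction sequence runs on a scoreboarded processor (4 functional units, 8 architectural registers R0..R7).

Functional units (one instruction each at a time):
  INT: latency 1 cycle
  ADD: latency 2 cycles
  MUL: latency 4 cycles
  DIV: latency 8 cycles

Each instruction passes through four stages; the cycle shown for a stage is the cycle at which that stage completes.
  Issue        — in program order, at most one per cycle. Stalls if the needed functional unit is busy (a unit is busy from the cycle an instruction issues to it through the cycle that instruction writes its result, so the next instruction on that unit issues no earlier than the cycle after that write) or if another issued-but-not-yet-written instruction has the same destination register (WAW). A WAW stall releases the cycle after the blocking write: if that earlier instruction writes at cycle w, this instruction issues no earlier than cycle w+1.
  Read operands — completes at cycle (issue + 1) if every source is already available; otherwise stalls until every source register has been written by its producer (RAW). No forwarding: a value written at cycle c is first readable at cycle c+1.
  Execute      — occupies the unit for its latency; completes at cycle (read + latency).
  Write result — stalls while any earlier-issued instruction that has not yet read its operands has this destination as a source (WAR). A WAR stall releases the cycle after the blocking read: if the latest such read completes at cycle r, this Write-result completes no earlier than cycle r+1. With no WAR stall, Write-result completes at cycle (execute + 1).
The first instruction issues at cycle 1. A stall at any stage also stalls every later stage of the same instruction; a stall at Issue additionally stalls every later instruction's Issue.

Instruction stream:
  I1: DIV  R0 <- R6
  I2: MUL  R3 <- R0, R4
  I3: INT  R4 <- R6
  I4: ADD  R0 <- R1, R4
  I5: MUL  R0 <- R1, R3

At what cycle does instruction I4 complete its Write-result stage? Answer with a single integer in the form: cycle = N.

[1] issue I1 (DIV)
[2] I1 read-ops | issue I2 (MUL)
[3] issue I3 (INT)
[4] I3 read-ops
[5] I3 finished on INT
[10] I1 finished on DIV
[11] I1→R0
[12] I2 read-ops | issue I4 (ADD)
[13] I3→R4
[14] I4 read-ops
[16] I2 finished on MUL | I4 finished on ADD
[17] I2→R3 | I4→R0
[18] issue I5 (MUL)
[19] I5 read-ops
[23] I5 finished on MUL
[24] I5→R0

cycle = 17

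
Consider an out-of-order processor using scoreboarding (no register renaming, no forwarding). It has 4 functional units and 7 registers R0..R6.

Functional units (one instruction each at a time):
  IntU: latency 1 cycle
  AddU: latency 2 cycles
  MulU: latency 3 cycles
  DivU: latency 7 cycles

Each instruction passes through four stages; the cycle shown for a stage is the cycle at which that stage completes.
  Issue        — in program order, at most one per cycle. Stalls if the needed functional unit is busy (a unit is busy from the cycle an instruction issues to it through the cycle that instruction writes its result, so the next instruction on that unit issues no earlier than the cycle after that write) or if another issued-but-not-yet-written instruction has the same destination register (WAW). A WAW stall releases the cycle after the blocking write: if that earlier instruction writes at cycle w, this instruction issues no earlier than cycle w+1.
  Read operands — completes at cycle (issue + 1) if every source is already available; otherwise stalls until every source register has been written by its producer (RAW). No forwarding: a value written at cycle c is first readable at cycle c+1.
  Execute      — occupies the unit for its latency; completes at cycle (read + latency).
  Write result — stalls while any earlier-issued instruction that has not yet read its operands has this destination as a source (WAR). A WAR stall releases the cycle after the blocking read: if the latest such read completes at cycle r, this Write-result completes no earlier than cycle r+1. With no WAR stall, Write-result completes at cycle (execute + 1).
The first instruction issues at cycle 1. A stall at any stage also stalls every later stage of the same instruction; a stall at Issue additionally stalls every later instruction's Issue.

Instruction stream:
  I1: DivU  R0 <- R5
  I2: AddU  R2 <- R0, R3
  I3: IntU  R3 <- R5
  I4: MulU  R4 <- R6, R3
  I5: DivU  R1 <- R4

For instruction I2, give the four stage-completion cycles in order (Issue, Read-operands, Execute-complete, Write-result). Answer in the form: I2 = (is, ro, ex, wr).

I1  is:1  ro:2  ex:9  wr:10
I2  is:2  ro:11  ex:13  wr:14  — RAW R0: wait I1 write@10
I3  is:3  ro:4  ex:5  wr:12  — WAR R3: wait I2 read@11
I4  is:4  ro:13  ex:16  wr:17  — RAW R3: wait I3 write@12
I5  is:11  ro:18  ex:25  wr:26  — struct: DivU busy until I1 writes@10, RAW R4: wait I4 write@17

I2 = (2, 11, 13, 14)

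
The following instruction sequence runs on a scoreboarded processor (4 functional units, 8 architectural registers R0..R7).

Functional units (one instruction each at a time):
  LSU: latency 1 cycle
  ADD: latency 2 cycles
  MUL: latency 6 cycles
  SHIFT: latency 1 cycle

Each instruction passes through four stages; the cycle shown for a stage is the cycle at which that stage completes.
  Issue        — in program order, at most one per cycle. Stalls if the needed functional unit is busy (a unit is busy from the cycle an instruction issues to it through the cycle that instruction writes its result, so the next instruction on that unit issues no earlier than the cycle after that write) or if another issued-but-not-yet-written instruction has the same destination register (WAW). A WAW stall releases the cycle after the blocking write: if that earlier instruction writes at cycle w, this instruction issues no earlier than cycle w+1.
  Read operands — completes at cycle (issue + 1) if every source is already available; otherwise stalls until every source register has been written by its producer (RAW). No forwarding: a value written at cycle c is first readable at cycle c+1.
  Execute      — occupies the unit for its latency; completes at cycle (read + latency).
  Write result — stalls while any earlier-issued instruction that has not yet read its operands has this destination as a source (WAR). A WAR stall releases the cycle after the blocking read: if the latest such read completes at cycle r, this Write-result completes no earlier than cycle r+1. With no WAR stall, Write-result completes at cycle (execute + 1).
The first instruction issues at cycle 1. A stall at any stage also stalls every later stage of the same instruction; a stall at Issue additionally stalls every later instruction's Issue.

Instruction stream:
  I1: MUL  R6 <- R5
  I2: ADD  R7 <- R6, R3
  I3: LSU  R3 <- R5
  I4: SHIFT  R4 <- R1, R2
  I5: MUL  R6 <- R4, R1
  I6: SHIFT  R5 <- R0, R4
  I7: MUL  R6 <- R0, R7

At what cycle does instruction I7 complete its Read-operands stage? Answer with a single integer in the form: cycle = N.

cycle = 20

1) issue 1, read 2, done 8, write 9
2) issue 2, read 10, done 12, write 13  <RAW R6: wait I1 write@9>
3) issue 3, read 4, done 5, write 11  <WAR R3: wait I2 read@10>
4) issue 4, read 5, done 6, write 7
5) issue 10, read 11, done 17, write 18  <struct: MUL busy until I1 writes@9>
6) issue 11, read 12, done 13, write 14
7) issue 19, read 20, done 26, write 27  <struct: MUL busy until I5 writes@18>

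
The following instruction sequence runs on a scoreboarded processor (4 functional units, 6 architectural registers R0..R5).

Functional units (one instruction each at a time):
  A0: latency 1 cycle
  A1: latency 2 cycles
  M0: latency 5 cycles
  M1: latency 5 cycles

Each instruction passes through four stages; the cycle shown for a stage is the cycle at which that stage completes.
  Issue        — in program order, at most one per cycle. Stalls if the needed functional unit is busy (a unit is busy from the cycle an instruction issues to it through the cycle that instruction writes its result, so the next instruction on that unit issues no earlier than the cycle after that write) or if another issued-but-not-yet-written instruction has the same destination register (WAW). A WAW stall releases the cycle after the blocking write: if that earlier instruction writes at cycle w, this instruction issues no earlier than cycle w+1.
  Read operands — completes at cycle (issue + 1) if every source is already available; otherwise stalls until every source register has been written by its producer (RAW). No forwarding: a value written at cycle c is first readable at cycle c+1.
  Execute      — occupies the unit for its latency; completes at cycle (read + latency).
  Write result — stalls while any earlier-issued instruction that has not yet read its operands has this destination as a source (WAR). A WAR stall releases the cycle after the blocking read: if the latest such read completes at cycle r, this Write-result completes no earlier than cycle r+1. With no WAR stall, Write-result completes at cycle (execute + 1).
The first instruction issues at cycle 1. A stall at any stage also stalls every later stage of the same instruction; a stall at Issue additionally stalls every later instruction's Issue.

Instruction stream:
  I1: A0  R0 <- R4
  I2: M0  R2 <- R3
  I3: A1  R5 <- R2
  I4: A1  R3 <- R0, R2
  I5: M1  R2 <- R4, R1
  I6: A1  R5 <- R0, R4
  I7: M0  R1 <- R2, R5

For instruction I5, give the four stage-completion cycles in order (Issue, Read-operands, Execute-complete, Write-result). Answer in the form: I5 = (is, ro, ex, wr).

I1 -> (1, 2, 3, 4)
I2 -> (2, 3, 8, 9)
I3 -> (3, 10, 12, 13)  // RAW R2: wait I2 write@9
I4 -> (14, 15, 17, 18)  // struct: A1 busy until I3 writes@13
I5 -> (15, 16, 21, 22)
I6 -> (19, 20, 22, 23)  // struct: A1 busy until I4 writes@18
I7 -> (20, 24, 29, 30)  // RAW R5: wait I6 write@23

I5 = (15, 16, 21, 22)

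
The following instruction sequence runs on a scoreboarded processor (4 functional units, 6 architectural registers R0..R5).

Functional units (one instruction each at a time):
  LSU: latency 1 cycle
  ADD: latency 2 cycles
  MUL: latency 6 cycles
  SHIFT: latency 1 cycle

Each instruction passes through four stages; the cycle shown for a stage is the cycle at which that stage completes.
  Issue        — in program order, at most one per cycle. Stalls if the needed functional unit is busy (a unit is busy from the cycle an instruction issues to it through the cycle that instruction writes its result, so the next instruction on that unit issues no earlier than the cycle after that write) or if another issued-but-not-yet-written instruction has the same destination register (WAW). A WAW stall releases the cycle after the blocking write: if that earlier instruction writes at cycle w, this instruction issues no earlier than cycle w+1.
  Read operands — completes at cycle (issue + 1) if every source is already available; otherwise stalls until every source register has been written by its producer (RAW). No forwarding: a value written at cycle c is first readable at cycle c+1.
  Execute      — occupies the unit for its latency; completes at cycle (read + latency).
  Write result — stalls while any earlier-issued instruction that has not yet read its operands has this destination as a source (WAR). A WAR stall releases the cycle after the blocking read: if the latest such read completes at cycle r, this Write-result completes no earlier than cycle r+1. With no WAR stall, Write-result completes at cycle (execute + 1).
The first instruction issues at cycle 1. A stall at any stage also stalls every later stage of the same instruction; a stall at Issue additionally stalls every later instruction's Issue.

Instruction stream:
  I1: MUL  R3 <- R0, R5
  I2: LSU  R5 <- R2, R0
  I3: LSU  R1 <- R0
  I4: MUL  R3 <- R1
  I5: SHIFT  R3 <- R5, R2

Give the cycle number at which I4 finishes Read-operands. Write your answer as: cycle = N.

cycle 1: I1→MUL
cycle 2: I1 RO | I2→LSU
cycle 3: I2 RO
cycle 4: I2 EX
cycle 5: I2 WR R5
cycle 6: I3→LSU
cycle 7: I3 RO
cycle 8: I1 EX | I3 EX
cycle 9: I1 WR R3 | I3 WR R1
cycle 10: I4→MUL
cycle 11: I4 RO
cycle 17: I4 EX
cycle 18: I4 WR R3
cycle 19: I5→SHIFT
cycle 20: I5 RO
cycle 21: I5 EX
cycle 22: I5 WR R3

cycle = 11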